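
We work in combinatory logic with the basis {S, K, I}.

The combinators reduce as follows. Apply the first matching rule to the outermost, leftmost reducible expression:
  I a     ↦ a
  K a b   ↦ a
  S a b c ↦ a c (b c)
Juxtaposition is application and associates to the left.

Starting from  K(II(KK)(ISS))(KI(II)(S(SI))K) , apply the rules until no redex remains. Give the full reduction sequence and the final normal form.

  start: K(II(KK)(ISS))(KI(II)(S(SI))K)
  →1  II(KK)(ISS)
  →2  I(KK)(ISS)
  →3  KK(ISS)
  →4  K

Answer: normal form = K  (in 4 steps)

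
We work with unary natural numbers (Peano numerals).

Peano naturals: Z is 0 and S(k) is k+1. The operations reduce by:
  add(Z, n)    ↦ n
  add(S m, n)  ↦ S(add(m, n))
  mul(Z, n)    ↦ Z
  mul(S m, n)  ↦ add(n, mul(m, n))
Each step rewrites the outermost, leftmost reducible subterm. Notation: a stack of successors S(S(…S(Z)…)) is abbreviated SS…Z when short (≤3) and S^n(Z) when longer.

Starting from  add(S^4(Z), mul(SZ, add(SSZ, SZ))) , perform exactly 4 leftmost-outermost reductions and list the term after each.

  start: add(S^4(Z), mul(SZ, add(SSZ, SZ)))
  step 1: S(add(SSSZ, mul(SZ, add(SSZ, SZ))))
  step 2: S(S(add(SSZ, mul(SZ, add(SSZ, SZ)))))
  step 3: S(S(S(add(SZ, mul(SZ, add(SSZ, SZ))))))
  step 4: S(S(S(S(add(Z, mul(SZ, add(SSZ, SZ)))))))

Answer: after 4 steps: S(S(S(S(add(Z, mul(SZ, add(SSZ, SZ)))))))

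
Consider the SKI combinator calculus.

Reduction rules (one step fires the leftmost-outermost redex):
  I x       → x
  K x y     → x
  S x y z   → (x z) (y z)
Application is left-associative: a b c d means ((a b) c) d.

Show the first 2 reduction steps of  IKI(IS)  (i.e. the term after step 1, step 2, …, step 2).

Answer: after 2 steps: I

Derivation:
  start: IKI(IS)
  step 1: KI(IS)
  step 2: I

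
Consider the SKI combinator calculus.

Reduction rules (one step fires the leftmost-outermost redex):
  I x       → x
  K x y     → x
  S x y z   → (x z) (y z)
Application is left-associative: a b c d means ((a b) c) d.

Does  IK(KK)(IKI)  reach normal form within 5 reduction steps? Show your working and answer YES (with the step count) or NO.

Answer: YES — reaches normal form KK in 2 ≤ 5 steps

Derivation:
  start: IK(KK)(IKI)
  step 1: K(KK)(IKI)
  step 2: KK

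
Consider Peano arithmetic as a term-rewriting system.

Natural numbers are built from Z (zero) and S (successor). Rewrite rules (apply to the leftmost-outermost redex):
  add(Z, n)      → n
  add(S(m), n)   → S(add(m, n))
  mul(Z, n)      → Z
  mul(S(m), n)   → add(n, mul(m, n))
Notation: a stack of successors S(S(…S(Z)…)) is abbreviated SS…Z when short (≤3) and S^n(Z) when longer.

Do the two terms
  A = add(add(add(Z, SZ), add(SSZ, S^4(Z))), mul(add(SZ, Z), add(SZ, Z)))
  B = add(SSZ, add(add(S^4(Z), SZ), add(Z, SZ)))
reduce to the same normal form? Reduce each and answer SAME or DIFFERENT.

Term A:
  start: add(add(add(Z, SZ), add(SSZ, S^4(Z))), mul(add(SZ, Z), add(SZ, Z)))
  step 1: add(add(SZ, add(SSZ, S^4(Z))), mul(add(SZ, Z), add(SZ, Z)))
  step 2: add(S(add(Z, add(SSZ, S^4(Z)))), mul(add(SZ, Z), add(SZ, Z)))
  step 3: S(add(add(Z, add(SSZ, S^4(Z))), mul(add(SZ, Z), add(SZ, Z))))
  step 4: S(add(add(SSZ, S^4(Z)), mul(add(SZ, Z), add(SZ, Z))))
  step 5: S(add(S(add(SZ, S^4(Z))), mul(add(SZ, Z), add(SZ, Z))))
  step 6: S(S(add(add(SZ, S^4(Z)), mul(add(SZ, Z), add(SZ, Z)))))
  step 7: S(S(add(S(add(Z, S^4(Z))), mul(add(SZ, Z), add(SZ, Z)))))
  step 8: S(S(S(add(add(Z, S^4(Z)), mul(add(SZ, Z), add(SZ, Z))))))
  step 9: S(S(S(add(S^4(Z), mul(add(SZ, Z), add(SZ, Z))))))
  step 10: S(S(S(S(add(SSSZ, mul(add(SZ, Z), add(SZ, Z)))))))
  step 11: S(S(S(S(S(add(SSZ, mul(add(SZ, Z), add(SZ, Z))))))))
  step 12: S(S(S(S(S(S(add(SZ, mul(add(SZ, Z), add(SZ, Z)))))))))
  step 13: S(S(S(S(S(S(S(add(Z, mul(add(SZ, Z), add(SZ, Z))))))))))
  step 14: S(S(S(S(S(S(S(mul(add(SZ, Z), add(SZ, Z)))))))))
  step 15: S(S(S(S(S(S(S(mul(S(add(Z, Z)), add(SZ, Z)))))))))
  step 16: S(S(S(S(S(S(S(add(add(SZ, Z), mul(add(Z, Z), add(SZ, Z))))))))))
  step 17: S(S(S(S(S(S(S(add(S(add(Z, Z)), mul(add(Z, Z), add(SZ, Z))))))))))
  step 18: S(S(S(S(S(S(S(S(add(add(Z, Z), mul(add(Z, Z), add(SZ, Z)))))))))))
  step 19: S(S(S(S(S(S(S(S(add(Z, mul(add(Z, Z), add(SZ, Z)))))))))))
  step 20: S(S(S(S(S(S(S(S(mul(add(Z, Z), add(SZ, Z))))))))))
  step 21: S(S(S(S(S(S(S(S(mul(Z, add(SZ, Z))))))))))
  step 22: S^8(Z)

Term B:
  start: add(SSZ, add(add(S^4(Z), SZ), add(Z, SZ)))
  step 1: S(add(SZ, add(add(S^4(Z), SZ), add(Z, SZ))))
  step 2: S(S(add(Z, add(add(S^4(Z), SZ), add(Z, SZ)))))
  step 3: S(S(add(add(S^4(Z), SZ), add(Z, SZ))))
  step 4: S(S(add(S(add(SSSZ, SZ)), add(Z, SZ))))
  step 5: S(S(S(add(add(SSSZ, SZ), add(Z, SZ)))))
  step 6: S(S(S(add(S(add(SSZ, SZ)), add(Z, SZ)))))
  step 7: S(S(S(S(add(add(SSZ, SZ), add(Z, SZ))))))
  step 8: S(S(S(S(add(S(add(SZ, SZ)), add(Z, SZ))))))
  step 9: S(S(S(S(S(add(add(SZ, SZ), add(Z, SZ)))))))
  step 10: S(S(S(S(S(add(S(add(Z, SZ)), add(Z, SZ)))))))
  step 11: S(S(S(S(S(S(add(add(Z, SZ), add(Z, SZ))))))))
  step 12: S(S(S(S(S(S(add(SZ, add(Z, SZ))))))))
  step 13: S(S(S(S(S(S(S(add(Z, add(Z, SZ)))))))))
  step 14: S(S(S(S(S(S(S(add(Z, SZ))))))))
  step 15: S^8(Z)

Answer: SAME — A ⇓ S^8(Z), B ⇓ S^8(Z)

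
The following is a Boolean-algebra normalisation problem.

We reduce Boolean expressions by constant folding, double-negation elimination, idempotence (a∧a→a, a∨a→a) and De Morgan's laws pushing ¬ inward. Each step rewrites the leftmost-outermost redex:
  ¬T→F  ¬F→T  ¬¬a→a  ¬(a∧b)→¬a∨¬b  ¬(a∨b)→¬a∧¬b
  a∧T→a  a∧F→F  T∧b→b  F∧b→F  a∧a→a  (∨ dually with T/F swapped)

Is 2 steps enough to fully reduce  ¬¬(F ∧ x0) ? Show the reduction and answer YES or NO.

Answer: YES — reaches normal form F in 2 ≤ 2 steps

Derivation:
  start: ¬¬(F ∧ x0)
  step 1: F ∧ x0
  step 2: F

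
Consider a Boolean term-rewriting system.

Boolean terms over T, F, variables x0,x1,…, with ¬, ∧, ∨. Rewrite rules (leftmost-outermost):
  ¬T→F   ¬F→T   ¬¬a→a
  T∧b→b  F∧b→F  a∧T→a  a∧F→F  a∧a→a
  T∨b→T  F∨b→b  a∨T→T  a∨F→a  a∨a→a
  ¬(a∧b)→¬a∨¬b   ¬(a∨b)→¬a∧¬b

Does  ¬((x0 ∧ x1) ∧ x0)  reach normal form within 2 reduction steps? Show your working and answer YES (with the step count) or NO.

  start: ¬((x0 ∧ x1) ∧ x0)
  [1] ¬(x0 ∧ x1) ∨ ¬x0
  [2] (¬x0 ∨ ¬x1) ∨ ¬x0

Answer: YES — reaches normal form (¬x0 ∨ ¬x1) ∨ ¬x0 in 2 ≤ 2 steps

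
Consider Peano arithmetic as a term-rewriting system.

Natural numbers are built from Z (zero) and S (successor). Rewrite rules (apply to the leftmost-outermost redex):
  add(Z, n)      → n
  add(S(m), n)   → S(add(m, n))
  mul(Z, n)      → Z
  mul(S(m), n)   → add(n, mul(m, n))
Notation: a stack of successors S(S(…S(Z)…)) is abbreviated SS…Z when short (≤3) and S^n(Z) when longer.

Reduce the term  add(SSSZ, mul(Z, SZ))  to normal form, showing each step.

Answer: normal form = SSSZ  (in 5 steps)

Derivation:
  start: add(SSSZ, mul(Z, SZ))
  →1  S(add(SSZ, mul(Z, SZ)))
  →2  S(S(add(SZ, mul(Z, SZ))))
  →3  S(S(S(add(Z, mul(Z, SZ)))))
  →4  S(S(S(mul(Z, SZ))))
  →5  SSSZ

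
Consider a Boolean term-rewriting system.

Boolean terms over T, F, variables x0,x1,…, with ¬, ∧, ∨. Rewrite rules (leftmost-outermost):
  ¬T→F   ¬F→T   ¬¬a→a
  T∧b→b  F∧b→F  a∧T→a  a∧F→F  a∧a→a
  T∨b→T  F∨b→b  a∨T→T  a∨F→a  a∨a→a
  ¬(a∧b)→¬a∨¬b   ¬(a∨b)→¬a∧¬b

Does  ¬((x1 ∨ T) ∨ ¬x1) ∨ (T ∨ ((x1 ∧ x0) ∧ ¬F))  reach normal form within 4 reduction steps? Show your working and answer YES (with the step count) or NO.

  start: ¬((x1 ∨ T) ∨ ¬x1) ∨ (T ∨ ((x1 ∧ x0) ∧ ¬F))
  [1] (¬(x1 ∨ T) ∧ ¬¬x1) ∨ (T ∨ ((x1 ∧ x0) ∧ ¬F))
  [2] ((¬x1 ∧ ¬T) ∧ ¬¬x1) ∨ (T ∨ ((x1 ∧ x0) ∧ ¬F))
  [3] ((¬x1 ∧ F) ∧ ¬¬x1) ∨ (T ∨ ((x1 ∧ x0) ∧ ¬F))
  [4] (F ∧ ¬¬x1) ∨ (T ∨ ((x1 ∧ x0) ∧ ¬F))

Answer: NO — after 4 steps the term is (F ∧ ¬¬x1) ∨ (T ∨ ((x1 ∧ x0) ∧ ¬F)), not yet normal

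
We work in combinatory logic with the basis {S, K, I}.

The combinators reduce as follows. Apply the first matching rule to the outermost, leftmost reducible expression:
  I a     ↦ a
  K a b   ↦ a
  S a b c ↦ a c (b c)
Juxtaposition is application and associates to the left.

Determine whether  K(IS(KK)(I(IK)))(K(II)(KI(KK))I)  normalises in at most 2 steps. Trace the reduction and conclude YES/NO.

Answer: NO — after 2 steps the term is S(KK)(I(IK)), not yet normal

Working:
  start: K(IS(KK)(I(IK)))(K(II)(KI(KK))I)
  step 1: IS(KK)(I(IK))
  step 2: S(KK)(I(IK))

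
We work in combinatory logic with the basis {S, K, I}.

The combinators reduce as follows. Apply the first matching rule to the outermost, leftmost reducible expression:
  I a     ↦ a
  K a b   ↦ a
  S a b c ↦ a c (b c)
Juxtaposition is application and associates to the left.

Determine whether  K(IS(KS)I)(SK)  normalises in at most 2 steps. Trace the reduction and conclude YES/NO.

Answer: YES — reaches normal form S(KS)I in 2 ≤ 2 steps

Reduction:
  start: K(IS(KS)I)(SK)
  [1] IS(KS)I
  [2] S(KS)I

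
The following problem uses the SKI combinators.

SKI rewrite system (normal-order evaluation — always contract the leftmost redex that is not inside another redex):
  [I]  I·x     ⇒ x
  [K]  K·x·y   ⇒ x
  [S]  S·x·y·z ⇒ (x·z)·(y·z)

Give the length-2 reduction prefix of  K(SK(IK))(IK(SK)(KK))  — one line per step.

Answer: after 2 steps: SKK

Reduction:
  start: K(SK(IK))(IK(SK)(KK))
  step 1: SK(IK)
  step 2: SKK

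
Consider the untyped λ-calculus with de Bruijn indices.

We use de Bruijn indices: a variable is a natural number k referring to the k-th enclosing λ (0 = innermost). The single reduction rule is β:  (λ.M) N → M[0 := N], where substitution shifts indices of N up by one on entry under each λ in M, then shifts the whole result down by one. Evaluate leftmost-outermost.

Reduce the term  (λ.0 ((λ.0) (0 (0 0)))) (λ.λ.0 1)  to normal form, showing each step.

  start: (λ.0 ((λ.0) (0 (0 0)))) (λ.λ.0 1)
  step 1: (λ.λ.0 1) ((λ.0) ((λ.λ.0 1) ((λ.λ.0 1) (λ.λ.0 1))))
  step 2: λ.0 ((λ.0) ((λ.λ.0 1) ((λ.λ.0 1) (λ.λ.0 1))))
  step 3: λ.0 ((λ.λ.0 1) ((λ.λ.0 1) (λ.λ.0 1)))
  step 4: λ.0 (λ.0 ((λ.λ.0 1) (λ.λ.0 1)))
  step 5: λ.0 (λ.0 (λ.0 (λ.λ.0 1)))

Answer: normal form = λ.0 (λ.0 (λ.0 (λ.λ.0 1)))  (in 5 steps)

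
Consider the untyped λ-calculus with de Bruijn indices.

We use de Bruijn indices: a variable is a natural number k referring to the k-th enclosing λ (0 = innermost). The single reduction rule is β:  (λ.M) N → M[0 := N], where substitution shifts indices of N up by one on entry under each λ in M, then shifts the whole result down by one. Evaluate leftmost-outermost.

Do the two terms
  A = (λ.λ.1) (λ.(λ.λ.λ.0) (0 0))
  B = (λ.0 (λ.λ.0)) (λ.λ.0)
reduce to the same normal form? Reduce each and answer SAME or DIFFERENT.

Answer: DIFFERENT — A ⇓ λ.λ.λ.λ.0, B ⇓ λ.0

Working:
Term A:
  start: (λ.λ.1) (λ.(λ.λ.λ.0) (0 0))
  [1] λ.λ.(λ.λ.λ.0) (0 0)
  [2] λ.λ.λ.λ.0

Term B:
  start: (λ.0 (λ.λ.0)) (λ.λ.0)
  [1] (λ.λ.0) (λ.λ.0)
  [2] λ.0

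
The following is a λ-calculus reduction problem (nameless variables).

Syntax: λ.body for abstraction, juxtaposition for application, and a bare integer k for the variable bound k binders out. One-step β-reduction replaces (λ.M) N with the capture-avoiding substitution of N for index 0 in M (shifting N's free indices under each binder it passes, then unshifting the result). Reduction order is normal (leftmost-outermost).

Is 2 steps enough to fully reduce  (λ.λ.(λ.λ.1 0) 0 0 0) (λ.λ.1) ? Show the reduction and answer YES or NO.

Answer: NO — after 2 steps the term is λ.(λ.1 0) 0 0, not yet normal

Derivation:
  start: (λ.λ.(λ.λ.1 0) 0 0 0) (λ.λ.1)
  step 1: λ.(λ.λ.1 0) 0 0 0
  step 2: λ.(λ.1 0) 0 0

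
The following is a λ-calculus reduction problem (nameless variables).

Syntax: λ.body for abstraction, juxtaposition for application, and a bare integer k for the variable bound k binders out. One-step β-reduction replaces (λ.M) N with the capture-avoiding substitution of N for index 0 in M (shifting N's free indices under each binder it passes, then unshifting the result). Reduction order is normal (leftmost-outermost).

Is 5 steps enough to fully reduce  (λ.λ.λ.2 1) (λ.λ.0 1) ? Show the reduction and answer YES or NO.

  start: (λ.λ.λ.2 1) (λ.λ.0 1)
  [1] λ.λ.(λ.λ.0 1) 1
  [2] λ.λ.λ.0 2

Answer: YES — reaches normal form λ.λ.λ.0 2 in 2 ≤ 5 steps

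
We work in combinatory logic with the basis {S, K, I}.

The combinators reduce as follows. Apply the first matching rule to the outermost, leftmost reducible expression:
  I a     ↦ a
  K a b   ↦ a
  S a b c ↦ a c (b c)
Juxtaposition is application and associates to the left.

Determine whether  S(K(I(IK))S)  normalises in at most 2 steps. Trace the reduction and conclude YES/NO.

Answer: NO — after 2 steps the term is S(IK), not yet normal

Reduction:
  start: S(K(I(IK))S)
  [1] S(I(IK))
  [2] S(IK)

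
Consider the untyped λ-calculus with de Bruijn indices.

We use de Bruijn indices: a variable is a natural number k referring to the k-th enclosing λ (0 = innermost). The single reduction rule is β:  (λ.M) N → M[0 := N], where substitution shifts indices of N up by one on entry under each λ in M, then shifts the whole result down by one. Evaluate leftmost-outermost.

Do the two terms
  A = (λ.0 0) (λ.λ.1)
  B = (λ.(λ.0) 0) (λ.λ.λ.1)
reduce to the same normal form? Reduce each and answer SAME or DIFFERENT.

Answer: SAME — A ⇓ λ.λ.λ.1, B ⇓ λ.λ.λ.1

Working:
Term A:
  start: (λ.0 0) (λ.λ.1)
  step 1: (λ.λ.1) (λ.λ.1)
  step 2: λ.λ.λ.1

Term B:
  start: (λ.(λ.0) 0) (λ.λ.λ.1)
  step 1: (λ.0) (λ.λ.λ.1)
  step 2: λ.λ.λ.1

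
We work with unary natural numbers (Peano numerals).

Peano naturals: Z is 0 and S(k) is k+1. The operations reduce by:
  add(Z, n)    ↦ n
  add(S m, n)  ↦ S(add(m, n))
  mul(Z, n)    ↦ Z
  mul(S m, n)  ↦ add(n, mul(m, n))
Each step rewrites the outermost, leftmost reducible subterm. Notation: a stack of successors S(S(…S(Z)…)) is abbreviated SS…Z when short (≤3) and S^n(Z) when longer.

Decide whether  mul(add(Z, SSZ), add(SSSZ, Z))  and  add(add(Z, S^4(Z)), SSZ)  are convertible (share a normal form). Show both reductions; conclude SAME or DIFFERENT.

Term A:
  start: mul(add(Z, SSZ), add(SSSZ, Z))
  [1] mul(SSZ, add(SSSZ, Z))
  [2] add(add(SSSZ, Z), mul(SZ, add(SSSZ, Z)))
  [3] add(S(add(SSZ, Z)), mul(SZ, add(SSSZ, Z)))
  [4] S(add(add(SSZ, Z), mul(SZ, add(SSSZ, Z))))
  [5] S(add(S(add(SZ, Z)), mul(SZ, add(SSSZ, Z))))
  [6] S(S(add(add(SZ, Z), mul(SZ, add(SSSZ, Z)))))
  [7] S(S(add(S(add(Z, Z)), mul(SZ, add(SSSZ, Z)))))
  [8] S(S(S(add(add(Z, Z), mul(SZ, add(SSSZ, Z))))))
  [9] S(S(S(add(Z, mul(SZ, add(SSSZ, Z))))))
  [10] S(S(S(mul(SZ, add(SSSZ, Z)))))
  [11] S(S(S(add(add(SSSZ, Z), mul(Z, add(SSSZ, Z))))))
  [12] S(S(S(add(S(add(SSZ, Z)), mul(Z, add(SSSZ, Z))))))
  [13] S(S(S(S(add(add(SSZ, Z), mul(Z, add(SSSZ, Z)))))))
  [14] S(S(S(S(add(S(add(SZ, Z)), mul(Z, add(SSSZ, Z)))))))
  [15] S(S(S(S(S(add(add(SZ, Z), mul(Z, add(SSSZ, Z))))))))
  [16] S(S(S(S(S(add(S(add(Z, Z)), mul(Z, add(SSSZ, Z))))))))
  [17] S(S(S(S(S(S(add(add(Z, Z), mul(Z, add(SSSZ, Z)))))))))
  [18] S(S(S(S(S(S(add(Z, mul(Z, add(SSSZ, Z)))))))))
  [19] S(S(S(S(S(S(mul(Z, add(SSSZ, Z))))))))
  [20] S^6(Z)

Term B:
  start: add(add(Z, S^4(Z)), SSZ)
  [1] add(S^4(Z), SSZ)
  [2] S(add(SSSZ, SSZ))
  [3] S(S(add(SSZ, SSZ)))
  [4] S(S(S(add(SZ, SSZ))))
  [5] S(S(S(S(add(Z, SSZ)))))
  [6] S^6(Z)

Answer: SAME — A ⇓ S^6(Z), B ⇓ S^6(Z)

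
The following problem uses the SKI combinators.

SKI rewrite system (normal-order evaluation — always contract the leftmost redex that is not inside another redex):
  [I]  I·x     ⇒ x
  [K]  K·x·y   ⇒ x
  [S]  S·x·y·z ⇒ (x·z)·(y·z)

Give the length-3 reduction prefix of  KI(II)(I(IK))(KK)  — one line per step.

Answer: after 3 steps: IK(KK)

Working:
  start: KI(II)(I(IK))(KK)
  step 1: I(I(IK))(KK)
  step 2: I(IK)(KK)
  step 3: IK(KK)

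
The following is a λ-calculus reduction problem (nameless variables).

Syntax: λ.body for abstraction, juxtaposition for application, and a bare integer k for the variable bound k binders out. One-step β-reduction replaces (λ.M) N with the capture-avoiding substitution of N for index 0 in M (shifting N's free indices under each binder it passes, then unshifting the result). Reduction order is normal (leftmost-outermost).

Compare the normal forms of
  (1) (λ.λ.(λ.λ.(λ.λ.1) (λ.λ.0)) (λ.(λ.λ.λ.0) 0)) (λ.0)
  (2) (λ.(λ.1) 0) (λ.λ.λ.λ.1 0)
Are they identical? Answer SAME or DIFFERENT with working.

Term A:
  start: (λ.λ.(λ.λ.(λ.λ.1) (λ.λ.0)) (λ.(λ.λ.λ.0) 0)) (λ.0)
  step 1: λ.(λ.λ.(λ.λ.1) (λ.λ.0)) (λ.(λ.λ.λ.0) 0)
  step 2: λ.λ.(λ.λ.1) (λ.λ.0)
  step 3: λ.λ.λ.λ.λ.0

Term B:
  start: (λ.(λ.1) 0) (λ.λ.λ.λ.1 0)
  step 1: (λ.λ.λ.λ.λ.1 0) (λ.λ.λ.λ.1 0)
  step 2: λ.λ.λ.λ.1 0

Answer: DIFFERENT — A ⇓ λ.λ.λ.λ.λ.0, B ⇓ λ.λ.λ.λ.1 0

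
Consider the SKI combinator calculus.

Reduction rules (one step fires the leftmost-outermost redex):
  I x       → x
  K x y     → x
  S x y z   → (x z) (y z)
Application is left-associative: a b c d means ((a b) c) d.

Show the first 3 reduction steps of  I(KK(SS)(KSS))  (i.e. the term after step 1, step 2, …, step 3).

Answer: after 3 steps: KS

Derivation:
  start: I(KK(SS)(KSS))
  →1  KK(SS)(KSS)
  →2  K(KSS)
  →3  KS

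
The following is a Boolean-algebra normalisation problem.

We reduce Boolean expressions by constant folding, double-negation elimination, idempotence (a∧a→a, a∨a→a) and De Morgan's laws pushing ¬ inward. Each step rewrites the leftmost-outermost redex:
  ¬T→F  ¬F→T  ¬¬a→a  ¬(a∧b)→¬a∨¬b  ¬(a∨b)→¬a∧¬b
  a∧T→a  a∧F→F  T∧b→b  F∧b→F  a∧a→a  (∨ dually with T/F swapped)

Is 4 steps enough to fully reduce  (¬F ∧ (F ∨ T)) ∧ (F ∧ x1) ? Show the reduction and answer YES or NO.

  start: (¬F ∧ (F ∨ T)) ∧ (F ∧ x1)
  [1] (T ∧ (F ∨ T)) ∧ (F ∧ x1)
  [2] (F ∨ T) ∧ (F ∧ x1)
  [3] T ∧ (F ∧ x1)
  [4] F ∧ x1

Answer: NO — after 4 steps the term is F ∧ x1, not yet normal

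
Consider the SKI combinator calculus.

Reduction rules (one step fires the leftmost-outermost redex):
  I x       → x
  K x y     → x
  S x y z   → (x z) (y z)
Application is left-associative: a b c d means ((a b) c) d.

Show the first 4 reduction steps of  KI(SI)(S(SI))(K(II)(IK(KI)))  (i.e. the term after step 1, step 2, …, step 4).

Answer: after 4 steps: S(SI)I

Reduction:
  start: KI(SI)(S(SI))(K(II)(IK(KI)))
  step 1: I(S(SI))(K(II)(IK(KI)))
  step 2: S(SI)(K(II)(IK(KI)))
  step 3: S(SI)(II)
  step 4: S(SI)I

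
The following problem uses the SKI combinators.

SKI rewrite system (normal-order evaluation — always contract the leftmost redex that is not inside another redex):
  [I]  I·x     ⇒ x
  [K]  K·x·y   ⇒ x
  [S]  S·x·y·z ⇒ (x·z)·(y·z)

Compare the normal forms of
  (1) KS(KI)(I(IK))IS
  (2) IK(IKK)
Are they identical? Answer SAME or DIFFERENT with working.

Term A:
  start: KS(KI)(I(IK))IS
  [1] S(I(IK))IS
  [2] I(IK)S(IS)
  [3] IKS(IS)
  [4] KS(IS)
  [5] S

Term B:
  start: IK(IKK)
  [1] K(IKK)
  [2] K(KK)

Answer: DIFFERENT — A ⇓ S, B ⇓ K(KK)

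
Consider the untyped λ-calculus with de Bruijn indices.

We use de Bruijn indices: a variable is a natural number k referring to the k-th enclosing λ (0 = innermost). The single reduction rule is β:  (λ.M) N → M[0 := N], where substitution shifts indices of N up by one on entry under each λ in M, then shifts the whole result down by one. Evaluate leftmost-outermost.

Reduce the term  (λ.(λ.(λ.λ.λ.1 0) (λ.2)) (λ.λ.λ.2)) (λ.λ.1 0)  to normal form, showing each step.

Answer: normal form = λ.λ.1 0  (in 3 steps)

Derivation:
  start: (λ.(λ.(λ.λ.λ.1 0) (λ.2)) (λ.λ.λ.2)) (λ.λ.1 0)
  [1] (λ.(λ.λ.λ.1 0) (λ.λ.λ.1 0)) (λ.λ.λ.2)
  [2] (λ.λ.λ.1 0) (λ.λ.λ.1 0)
  [3] λ.λ.1 0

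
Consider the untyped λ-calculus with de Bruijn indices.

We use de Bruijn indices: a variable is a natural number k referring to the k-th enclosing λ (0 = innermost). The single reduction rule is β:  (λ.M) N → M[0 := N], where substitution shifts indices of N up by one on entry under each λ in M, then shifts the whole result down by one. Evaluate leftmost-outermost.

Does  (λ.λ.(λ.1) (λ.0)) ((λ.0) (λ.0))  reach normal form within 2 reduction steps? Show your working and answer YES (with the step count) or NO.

Answer: YES — reaches normal form λ.0 in 2 ≤ 2 steps

Derivation:
  start: (λ.λ.(λ.1) (λ.0)) ((λ.0) (λ.0))
  step 1: λ.(λ.1) (λ.0)
  step 2: λ.0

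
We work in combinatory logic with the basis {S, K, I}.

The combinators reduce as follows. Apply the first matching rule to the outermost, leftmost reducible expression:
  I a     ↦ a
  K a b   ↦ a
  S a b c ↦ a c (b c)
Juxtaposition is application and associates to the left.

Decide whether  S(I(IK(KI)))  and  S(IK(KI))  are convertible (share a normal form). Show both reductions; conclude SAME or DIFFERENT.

Answer: SAME — A ⇓ S(K(KI)), B ⇓ S(K(KI))

Reduction:
Term A:
  start: S(I(IK(KI)))
  [1] S(IK(KI))
  [2] S(K(KI))

Term B:
  start: S(IK(KI))
  [1] S(K(KI))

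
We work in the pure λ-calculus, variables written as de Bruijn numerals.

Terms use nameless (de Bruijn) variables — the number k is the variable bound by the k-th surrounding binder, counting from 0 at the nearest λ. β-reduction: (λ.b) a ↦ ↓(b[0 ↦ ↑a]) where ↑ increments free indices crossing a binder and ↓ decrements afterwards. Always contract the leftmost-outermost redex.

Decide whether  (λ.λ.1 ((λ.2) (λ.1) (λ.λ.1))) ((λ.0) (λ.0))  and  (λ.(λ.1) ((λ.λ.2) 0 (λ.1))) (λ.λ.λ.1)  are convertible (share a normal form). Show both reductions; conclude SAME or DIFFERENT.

Answer: SAME — A ⇓ λ.λ.λ.1, B ⇓ λ.λ.λ.1

Working:
Term A:
  start: (λ.λ.1 ((λ.2) (λ.1) (λ.λ.1))) ((λ.0) (λ.0))
  step 1: λ.(λ.0) (λ.0) ((λ.(λ.0) (λ.0)) (λ.1) (λ.λ.1))
  step 2: λ.(λ.0) ((λ.(λ.0) (λ.0)) (λ.1) (λ.λ.1))
  step 3: λ.(λ.(λ.0) (λ.0)) (λ.1) (λ.λ.1)
  step 4: λ.(λ.0) (λ.0) (λ.λ.1)
  step 5: λ.(λ.0) (λ.λ.1)
  step 6: λ.λ.λ.1

Term B:
  start: (λ.(λ.1) ((λ.λ.2) 0 (λ.1))) (λ.λ.λ.1)
  step 1: (λ.λ.λ.λ.1) ((λ.λ.λ.λ.λ.1) (λ.λ.λ.1) (λ.λ.λ.λ.1))
  step 2: λ.λ.λ.1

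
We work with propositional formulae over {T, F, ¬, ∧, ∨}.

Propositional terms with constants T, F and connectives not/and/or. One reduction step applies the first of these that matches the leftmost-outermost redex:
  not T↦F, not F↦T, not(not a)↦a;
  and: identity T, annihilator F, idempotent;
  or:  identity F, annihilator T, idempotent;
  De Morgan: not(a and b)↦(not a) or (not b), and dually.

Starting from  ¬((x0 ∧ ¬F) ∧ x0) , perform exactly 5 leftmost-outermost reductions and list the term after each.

Answer: after 5 steps: ¬x0

Derivation:
  start: ¬((x0 ∧ ¬F) ∧ x0)
  step 1: ¬(x0 ∧ ¬F) ∨ ¬x0
  step 2: (¬x0 ∨ ¬¬F) ∨ ¬x0
  step 3: (¬x0 ∨ F) ∨ ¬x0
  step 4: ¬x0 ∨ ¬x0
  step 5: ¬x0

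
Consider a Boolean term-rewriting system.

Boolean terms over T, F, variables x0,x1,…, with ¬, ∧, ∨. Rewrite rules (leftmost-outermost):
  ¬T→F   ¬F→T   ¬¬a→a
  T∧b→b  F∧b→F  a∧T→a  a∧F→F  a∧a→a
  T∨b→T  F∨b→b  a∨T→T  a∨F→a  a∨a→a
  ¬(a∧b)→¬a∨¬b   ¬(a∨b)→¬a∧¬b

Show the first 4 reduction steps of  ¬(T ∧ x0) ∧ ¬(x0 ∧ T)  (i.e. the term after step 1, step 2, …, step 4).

Answer: after 4 steps: ¬x0 ∧ (¬x0 ∨ ¬T)

Reduction:
  start: ¬(T ∧ x0) ∧ ¬(x0 ∧ T)
  →1  (¬T ∨ ¬x0) ∧ ¬(x0 ∧ T)
  →2  (F ∨ ¬x0) ∧ ¬(x0 ∧ T)
  →3  ¬x0 ∧ ¬(x0 ∧ T)
  →4  ¬x0 ∧ (¬x0 ∨ ¬T)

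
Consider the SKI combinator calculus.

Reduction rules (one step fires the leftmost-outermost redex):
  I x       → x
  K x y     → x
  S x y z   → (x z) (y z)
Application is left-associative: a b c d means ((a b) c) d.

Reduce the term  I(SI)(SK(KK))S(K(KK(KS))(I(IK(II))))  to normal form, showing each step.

Answer: normal form = SSK  (in 7 steps)

Reduction:
  start: I(SI)(SK(KK))S(K(KK(KS))(I(IK(II))))
  [1] SI(SK(KK))S(K(KK(KS))(I(IK(II))))
  [2] IS(SK(KK)S)(K(KK(KS))(I(IK(II))))
  [3] S(SK(KK)S)(K(KK(KS))(I(IK(II))))
  [4] S(KS(KKS))(K(KK(KS))(I(IK(II))))
  [5] SS(K(KK(KS))(I(IK(II))))
  [6] SS(KK(KS))
  [7] SSK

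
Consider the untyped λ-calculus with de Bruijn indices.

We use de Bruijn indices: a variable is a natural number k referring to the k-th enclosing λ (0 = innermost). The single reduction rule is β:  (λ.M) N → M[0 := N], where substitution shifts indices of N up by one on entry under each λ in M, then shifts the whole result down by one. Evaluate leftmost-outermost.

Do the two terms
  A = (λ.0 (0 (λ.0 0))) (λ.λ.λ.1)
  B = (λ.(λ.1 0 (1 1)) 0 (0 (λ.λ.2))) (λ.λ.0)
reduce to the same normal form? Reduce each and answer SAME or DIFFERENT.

Answer: DIFFERENT — A ⇓ λ.λ.1, B ⇓ λ.0

Reduction:
Term A:
  start: (λ.0 (0 (λ.0 0))) (λ.λ.λ.1)
  step 1: (λ.λ.λ.1) ((λ.λ.λ.1) (λ.0 0))
  step 2: λ.λ.1

Term B:
  start: (λ.(λ.1 0 (1 1)) 0 (0 (λ.λ.2))) (λ.λ.0)
  step 1: (λ.(λ.λ.0) 0 ((λ.λ.0) (λ.λ.0))) (λ.λ.0) ((λ.λ.0) (λ.λ.λ.λ.0))
  step 2: (λ.λ.0) (λ.λ.0) ((λ.λ.0) (λ.λ.0)) ((λ.λ.0) (λ.λ.λ.λ.0))
  step 3: (λ.0) ((λ.λ.0) (λ.λ.0)) ((λ.λ.0) (λ.λ.λ.λ.0))
  step 4: (λ.λ.0) (λ.λ.0) ((λ.λ.0) (λ.λ.λ.λ.0))
  step 5: (λ.0) ((λ.λ.0) (λ.λ.λ.λ.0))
  step 6: (λ.λ.0) (λ.λ.λ.λ.0)
  step 7: λ.0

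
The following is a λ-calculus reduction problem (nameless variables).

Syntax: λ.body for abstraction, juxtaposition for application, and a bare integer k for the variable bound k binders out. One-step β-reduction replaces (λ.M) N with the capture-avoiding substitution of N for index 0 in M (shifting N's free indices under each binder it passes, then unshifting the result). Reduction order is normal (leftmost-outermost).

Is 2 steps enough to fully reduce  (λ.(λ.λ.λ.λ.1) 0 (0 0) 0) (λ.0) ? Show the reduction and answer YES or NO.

  start: (λ.(λ.λ.λ.λ.1) 0 (0 0) 0) (λ.0)
  →1  (λ.λ.λ.λ.1) (λ.0) ((λ.0) (λ.0)) (λ.0)
  →2  (λ.λ.λ.1) ((λ.0) (λ.0)) (λ.0)

Answer: NO — after 2 steps the term is (λ.λ.λ.1) ((λ.0) (λ.0)) (λ.0), not yet normal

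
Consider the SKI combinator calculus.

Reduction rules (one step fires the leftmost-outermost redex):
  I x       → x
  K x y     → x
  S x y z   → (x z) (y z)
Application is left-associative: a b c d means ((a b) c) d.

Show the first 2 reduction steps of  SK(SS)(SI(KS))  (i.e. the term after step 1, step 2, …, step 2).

  start: SK(SS)(SI(KS))
  [1] K(SI(KS))(SS(SI(KS)))
  [2] SI(KS)

Answer: after 2 steps: SI(KS)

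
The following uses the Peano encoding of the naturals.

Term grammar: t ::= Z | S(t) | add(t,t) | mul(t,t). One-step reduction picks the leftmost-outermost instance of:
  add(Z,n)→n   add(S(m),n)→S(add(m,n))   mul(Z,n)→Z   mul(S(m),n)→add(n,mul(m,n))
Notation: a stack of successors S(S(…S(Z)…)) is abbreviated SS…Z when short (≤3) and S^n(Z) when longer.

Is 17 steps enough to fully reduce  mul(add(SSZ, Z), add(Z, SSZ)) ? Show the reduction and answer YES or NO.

Answer: YES — reaches normal form S^4(Z) in 14 ≤ 17 steps

Reduction:
  start: mul(add(SSZ, Z), add(Z, SSZ))
  step 1: mul(S(add(SZ, Z)), add(Z, SSZ))
  step 2: add(add(Z, SSZ), mul(add(SZ, Z), add(Z, SSZ)))
  step 3: add(SSZ, mul(add(SZ, Z), add(Z, SSZ)))
  step 4: S(add(SZ, mul(add(SZ, Z), add(Z, SSZ))))
  step 5: S(S(add(Z, mul(add(SZ, Z), add(Z, SSZ)))))
  step 6: S(S(mul(add(SZ, Z), add(Z, SSZ))))
  step 7: S(S(mul(S(add(Z, Z)), add(Z, SSZ))))
  step 8: S(S(add(add(Z, SSZ), mul(add(Z, Z), add(Z, SSZ)))))
  step 9: S(S(add(SSZ, mul(add(Z, Z), add(Z, SSZ)))))
  step 10: S(S(S(add(SZ, mul(add(Z, Z), add(Z, SSZ))))))
  step 11: S(S(S(S(add(Z, mul(add(Z, Z), add(Z, SSZ)))))))
  step 12: S(S(S(S(mul(add(Z, Z), add(Z, SSZ))))))
  step 13: S(S(S(S(mul(Z, add(Z, SSZ))))))
  step 14: S^4(Z)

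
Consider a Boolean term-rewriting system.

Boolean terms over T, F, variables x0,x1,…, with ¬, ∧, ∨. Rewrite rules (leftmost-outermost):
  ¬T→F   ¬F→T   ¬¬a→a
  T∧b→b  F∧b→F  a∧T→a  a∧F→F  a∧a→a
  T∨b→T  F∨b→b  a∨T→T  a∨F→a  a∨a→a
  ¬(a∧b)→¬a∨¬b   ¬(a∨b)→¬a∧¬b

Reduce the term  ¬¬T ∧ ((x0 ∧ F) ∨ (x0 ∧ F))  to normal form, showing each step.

Answer: normal form = F  (in 4 steps)

Derivation:
  start: ¬¬T ∧ ((x0 ∧ F) ∨ (x0 ∧ F))
  [1] T ∧ ((x0 ∧ F) ∨ (x0 ∧ F))
  [2] (x0 ∧ F) ∨ (x0 ∧ F)
  [3] x0 ∧ F
  [4] F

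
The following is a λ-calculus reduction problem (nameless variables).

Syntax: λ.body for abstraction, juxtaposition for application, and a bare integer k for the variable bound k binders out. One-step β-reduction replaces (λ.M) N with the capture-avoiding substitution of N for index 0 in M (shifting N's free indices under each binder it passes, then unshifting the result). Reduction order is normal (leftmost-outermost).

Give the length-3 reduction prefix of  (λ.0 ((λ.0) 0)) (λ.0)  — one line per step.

  start: (λ.0 ((λ.0) 0)) (λ.0)
  →1  (λ.0) ((λ.0) (λ.0))
  →2  (λ.0) (λ.0)
  →3  λ.0

Answer: after 3 steps: λ.0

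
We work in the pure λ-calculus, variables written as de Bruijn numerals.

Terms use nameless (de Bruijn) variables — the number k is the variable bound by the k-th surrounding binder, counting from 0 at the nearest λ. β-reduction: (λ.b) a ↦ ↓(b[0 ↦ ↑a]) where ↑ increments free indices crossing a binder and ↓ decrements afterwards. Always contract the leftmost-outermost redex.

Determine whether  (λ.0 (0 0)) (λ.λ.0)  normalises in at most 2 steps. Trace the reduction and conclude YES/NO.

Answer: YES — reaches normal form λ.0 in 2 ≤ 2 steps

Working:
  start: (λ.0 (0 0)) (λ.λ.0)
  →1  (λ.λ.0) ((λ.λ.0) (λ.λ.0))
  →2  λ.0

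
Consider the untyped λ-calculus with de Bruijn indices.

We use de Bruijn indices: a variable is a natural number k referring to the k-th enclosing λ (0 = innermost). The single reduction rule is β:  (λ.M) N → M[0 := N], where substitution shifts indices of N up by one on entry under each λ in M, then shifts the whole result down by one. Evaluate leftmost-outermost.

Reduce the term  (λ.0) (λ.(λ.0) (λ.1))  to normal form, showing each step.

  start: (λ.0) (λ.(λ.0) (λ.1))
  →1  λ.(λ.0) (λ.1)
  →2  λ.λ.1

Answer: normal form = λ.λ.1  (in 2 steps)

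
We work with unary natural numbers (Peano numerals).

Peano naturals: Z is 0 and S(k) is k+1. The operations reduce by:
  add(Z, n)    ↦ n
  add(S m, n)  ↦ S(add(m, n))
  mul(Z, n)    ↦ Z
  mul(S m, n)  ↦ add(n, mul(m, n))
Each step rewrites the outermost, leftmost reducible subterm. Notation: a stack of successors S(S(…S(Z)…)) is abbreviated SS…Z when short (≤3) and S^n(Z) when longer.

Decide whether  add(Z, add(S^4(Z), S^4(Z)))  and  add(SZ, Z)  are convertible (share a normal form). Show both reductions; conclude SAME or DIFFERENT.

Answer: DIFFERENT — A ⇓ S^8(Z), B ⇓ SZ

Derivation:
Term A:
  start: add(Z, add(S^4(Z), S^4(Z)))
  →1  add(S^4(Z), S^4(Z))
  →2  S(add(SSSZ, S^4(Z)))
  →3  S(S(add(SSZ, S^4(Z))))
  →4  S(S(S(add(SZ, S^4(Z)))))
  →5  S(S(S(S(add(Z, S^4(Z))))))
  →6  S^8(Z)

Term B:
  start: add(SZ, Z)
  →1  S(add(Z, Z))
  →2  SZ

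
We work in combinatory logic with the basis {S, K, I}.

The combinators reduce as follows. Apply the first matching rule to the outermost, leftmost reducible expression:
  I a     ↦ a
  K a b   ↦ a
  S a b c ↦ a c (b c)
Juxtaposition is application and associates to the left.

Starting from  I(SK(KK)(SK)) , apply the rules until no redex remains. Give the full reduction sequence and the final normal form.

  start: I(SK(KK)(SK))
  [1] SK(KK)(SK)
  [2] K(SK)(KK(SK))
  [3] SK

Answer: normal form = SK  (in 3 steps)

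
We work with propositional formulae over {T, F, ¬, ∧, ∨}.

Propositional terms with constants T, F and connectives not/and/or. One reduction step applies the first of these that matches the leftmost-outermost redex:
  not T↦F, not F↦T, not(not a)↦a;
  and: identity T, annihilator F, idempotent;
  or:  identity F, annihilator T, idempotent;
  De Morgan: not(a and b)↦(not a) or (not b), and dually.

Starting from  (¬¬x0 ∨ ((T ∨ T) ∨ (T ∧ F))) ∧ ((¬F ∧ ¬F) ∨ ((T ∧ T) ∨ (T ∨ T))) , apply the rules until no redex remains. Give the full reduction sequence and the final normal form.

  start: (¬¬x0 ∨ ((T ∨ T) ∨ (T ∧ F))) ∧ ((¬F ∧ ¬F) ∨ ((T ∧ T) ∨ (T ∨ T)))
  →1  (x0 ∨ ((T ∨ T) ∨ (T ∧ F))) ∧ ((¬F ∧ ¬F) ∨ ((T ∧ T) ∨ (T ∨ T)))
  →2  (x0 ∨ (T ∨ (T ∧ F))) ∧ ((¬F ∧ ¬F) ∨ ((T ∧ T) ∨ (T ∨ T)))
  →3  (x0 ∨ T) ∧ ((¬F ∧ ¬F) ∨ ((T ∧ T) ∨ (T ∨ T)))
  →4  T ∧ ((¬F ∧ ¬F) ∨ ((T ∧ T) ∨ (T ∨ T)))
  →5  (¬F ∧ ¬F) ∨ ((T ∧ T) ∨ (T ∨ T))
  →6  ¬F ∨ ((T ∧ T) ∨ (T ∨ T))
  →7  T ∨ ((T ∧ T) ∨ (T ∨ T))
  →8  T

Answer: normal form = T  (in 8 steps)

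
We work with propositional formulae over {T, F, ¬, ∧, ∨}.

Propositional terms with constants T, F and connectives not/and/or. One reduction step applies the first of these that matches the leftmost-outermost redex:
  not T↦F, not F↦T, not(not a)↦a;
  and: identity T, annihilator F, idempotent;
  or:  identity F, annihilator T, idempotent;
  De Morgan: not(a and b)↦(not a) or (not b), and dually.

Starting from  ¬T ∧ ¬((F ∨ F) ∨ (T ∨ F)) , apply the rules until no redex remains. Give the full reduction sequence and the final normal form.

  start: ¬T ∧ ¬((F ∨ F) ∨ (T ∨ F))
  [1] F ∧ ¬((F ∨ F) ∨ (T ∨ F))
  [2] F

Answer: normal form = F  (in 2 steps)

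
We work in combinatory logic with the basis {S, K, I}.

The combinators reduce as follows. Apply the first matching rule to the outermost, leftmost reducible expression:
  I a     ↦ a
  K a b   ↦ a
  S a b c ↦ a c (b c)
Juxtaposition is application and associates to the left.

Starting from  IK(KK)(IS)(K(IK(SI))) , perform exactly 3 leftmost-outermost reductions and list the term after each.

  start: IK(KK)(IS)(K(IK(SI)))
  [1] K(KK)(IS)(K(IK(SI)))
  [2] KK(K(IK(SI)))
  [3] K

Answer: after 3 steps: K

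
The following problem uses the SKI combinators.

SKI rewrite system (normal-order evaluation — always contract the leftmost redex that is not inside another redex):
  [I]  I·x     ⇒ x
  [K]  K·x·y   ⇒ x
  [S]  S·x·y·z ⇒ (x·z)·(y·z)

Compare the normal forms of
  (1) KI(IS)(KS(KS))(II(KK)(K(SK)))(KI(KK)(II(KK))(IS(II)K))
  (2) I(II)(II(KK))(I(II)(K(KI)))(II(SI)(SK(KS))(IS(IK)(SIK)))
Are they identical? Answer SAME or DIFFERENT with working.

Term A:
  start: KI(IS)(KS(KS))(II(KK)(K(SK)))(KI(KK)(II(KK))(IS(II)K))
  step 1: I(KS(KS))(II(KK)(K(SK)))(KI(KK)(II(KK))(IS(II)K))
  step 2: KS(KS)(II(KK)(K(SK)))(KI(KK)(II(KK))(IS(II)K))
  step 3: S(II(KK)(K(SK)))(KI(KK)(II(KK))(IS(II)K))
  step 4: S(I(KK)(K(SK)))(KI(KK)(II(KK))(IS(II)K))
  step 5: S(KK(K(SK)))(KI(KK)(II(KK))(IS(II)K))
  step 6: SK(KI(KK)(II(KK))(IS(II)K))
  step 7: SK(I(II(KK))(IS(II)K))
  step 8: SK(II(KK)(IS(II)K))
  step 9: SK(I(KK)(IS(II)K))
  step 10: SK(KK(IS(II)K))
  step 11: SKK

Term B:
  start: I(II)(II(KK))(I(II)(K(KI)))(II(SI)(SK(KS))(IS(IK)(SIK)))
  step 1: II(II(KK))(I(II)(K(KI)))(II(SI)(SK(KS))(IS(IK)(SIK)))
  step 2: I(II(KK))(I(II)(K(KI)))(II(SI)(SK(KS))(IS(IK)(SIK)))
  step 3: II(KK)(I(II)(K(KI)))(II(SI)(SK(KS))(IS(IK)(SIK)))
  step 4: I(KK)(I(II)(K(KI)))(II(SI)(SK(KS))(IS(IK)(SIK)))
  step 5: KK(I(II)(K(KI)))(II(SI)(SK(KS))(IS(IK)(SIK)))
  step 6: K(II(SI)(SK(KS))(IS(IK)(SIK)))
  step 7: K(I(SI)(SK(KS))(IS(IK)(SIK)))
  step 8: K(SI(SK(KS))(IS(IK)(SIK)))
  step 9: K(I(IS(IK)(SIK))(SK(KS)(IS(IK)(SIK))))
  step 10: K(IS(IK)(SIK)(SK(KS)(IS(IK)(SIK))))
  step 11: K(S(IK)(SIK)(SK(KS)(IS(IK)(SIK))))
  step 12: K(IK(SK(KS)(IS(IK)(SIK)))(SIK(SK(KS)(IS(IK)(SIK)))))
  step 13: K(K(SK(KS)(IS(IK)(SIK)))(SIK(SK(KS)(IS(IK)(SIK)))))
  step 14: K(SK(KS)(IS(IK)(SIK)))
  step 15: K(K(IS(IK)(SIK))(KS(IS(IK)(SIK))))
  step 16: K(IS(IK)(SIK))
  step 17: K(S(IK)(SIK))
  step 18: K(SK(SIK))

Answer: DIFFERENT — A ⇓ SKK, B ⇓ K(SK(SIK))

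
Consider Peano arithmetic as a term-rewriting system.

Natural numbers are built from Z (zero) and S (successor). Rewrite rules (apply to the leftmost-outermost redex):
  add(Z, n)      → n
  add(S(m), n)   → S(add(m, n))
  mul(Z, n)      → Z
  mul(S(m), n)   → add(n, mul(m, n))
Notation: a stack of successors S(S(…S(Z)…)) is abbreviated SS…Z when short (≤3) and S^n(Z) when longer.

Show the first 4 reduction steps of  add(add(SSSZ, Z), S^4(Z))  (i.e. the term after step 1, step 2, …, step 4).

Answer: after 4 steps: S(S(add(add(SZ, Z), S^4(Z))))

Reduction:
  start: add(add(SSSZ, Z), S^4(Z))
  →1  add(S(add(SSZ, Z)), S^4(Z))
  →2  S(add(add(SSZ, Z), S^4(Z)))
  →3  S(add(S(add(SZ, Z)), S^4(Z)))
  →4  S(S(add(add(SZ, Z), S^4(Z))))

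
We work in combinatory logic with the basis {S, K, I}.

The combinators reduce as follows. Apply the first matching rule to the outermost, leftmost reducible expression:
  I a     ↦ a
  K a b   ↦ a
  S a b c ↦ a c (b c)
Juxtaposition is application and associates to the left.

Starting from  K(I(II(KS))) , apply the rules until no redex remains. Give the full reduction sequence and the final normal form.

  start: K(I(II(KS)))
  [1] K(II(KS))
  [2] K(I(KS))
  [3] K(KS)

Answer: normal form = K(KS)  (in 3 steps)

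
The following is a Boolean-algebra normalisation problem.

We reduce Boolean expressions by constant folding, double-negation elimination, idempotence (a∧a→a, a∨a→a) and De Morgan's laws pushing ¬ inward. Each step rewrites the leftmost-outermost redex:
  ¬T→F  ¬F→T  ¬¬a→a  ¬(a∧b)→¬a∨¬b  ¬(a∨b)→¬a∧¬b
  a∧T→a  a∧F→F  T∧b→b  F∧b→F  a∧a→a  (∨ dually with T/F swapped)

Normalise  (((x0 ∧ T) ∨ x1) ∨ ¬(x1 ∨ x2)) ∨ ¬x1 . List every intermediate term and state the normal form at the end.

Answer: normal form = ((x0 ∨ x1) ∨ (¬x1 ∧ ¬x2)) ∨ ¬x1  (in 2 steps)

Reduction:
  start: (((x0 ∧ T) ∨ x1) ∨ ¬(x1 ∨ x2)) ∨ ¬x1
  step 1: ((x0 ∨ x1) ∨ ¬(x1 ∨ x2)) ∨ ¬x1
  step 2: ((x0 ∨ x1) ∨ (¬x1 ∧ ¬x2)) ∨ ¬x1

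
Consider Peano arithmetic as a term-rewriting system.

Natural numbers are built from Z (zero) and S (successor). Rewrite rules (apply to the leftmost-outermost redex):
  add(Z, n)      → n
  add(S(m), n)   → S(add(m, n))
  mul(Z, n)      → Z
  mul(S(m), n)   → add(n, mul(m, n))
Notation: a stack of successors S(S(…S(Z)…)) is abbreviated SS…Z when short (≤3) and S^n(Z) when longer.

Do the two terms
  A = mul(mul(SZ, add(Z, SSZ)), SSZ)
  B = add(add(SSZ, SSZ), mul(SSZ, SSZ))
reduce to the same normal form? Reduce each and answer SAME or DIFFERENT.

Term A:
  start: mul(mul(SZ, add(Z, SSZ)), SSZ)
  step 1: mul(add(add(Z, SSZ), mul(Z, add(Z, SSZ))), SSZ)
  step 2: mul(add(SSZ, mul(Z, add(Z, SSZ))), SSZ)
  step 3: mul(S(add(SZ, mul(Z, add(Z, SSZ)))), SSZ)
  step 4: add(SSZ, mul(add(SZ, mul(Z, add(Z, SSZ))), SSZ))
  step 5: S(add(SZ, mul(add(SZ, mul(Z, add(Z, SSZ))), SSZ)))
  step 6: S(S(add(Z, mul(add(SZ, mul(Z, add(Z, SSZ))), SSZ))))
  step 7: S(S(mul(add(SZ, mul(Z, add(Z, SSZ))), SSZ)))
  step 8: S(S(mul(S(add(Z, mul(Z, add(Z, SSZ)))), SSZ)))
  step 9: S(S(add(SSZ, mul(add(Z, mul(Z, add(Z, SSZ))), SSZ))))
  step 10: S(S(S(add(SZ, mul(add(Z, mul(Z, add(Z, SSZ))), SSZ)))))
  step 11: S(S(S(S(add(Z, mul(add(Z, mul(Z, add(Z, SSZ))), SSZ))))))
  step 12: S(S(S(S(mul(add(Z, mul(Z, add(Z, SSZ))), SSZ)))))
  step 13: S(S(S(S(mul(mul(Z, add(Z, SSZ)), SSZ)))))
  step 14: S(S(S(S(mul(Z, SSZ)))))
  step 15: S^4(Z)

Term B:
  start: add(add(SSZ, SSZ), mul(SSZ, SSZ))
  step 1: add(S(add(SZ, SSZ)), mul(SSZ, SSZ))
  step 2: S(add(add(SZ, SSZ), mul(SSZ, SSZ)))
  step 3: S(add(S(add(Z, SSZ)), mul(SSZ, SSZ)))
  step 4: S(S(add(add(Z, SSZ), mul(SSZ, SSZ))))
  step 5: S(S(add(SSZ, mul(SSZ, SSZ))))
  step 6: S(S(S(add(SZ, mul(SSZ, SSZ)))))
  step 7: S(S(S(S(add(Z, mul(SSZ, SSZ))))))
  step 8: S(S(S(S(mul(SSZ, SSZ)))))
  step 9: S(S(S(S(add(SSZ, mul(SZ, SSZ))))))
  step 10: S(S(S(S(S(add(SZ, mul(SZ, SSZ)))))))
  step 11: S(S(S(S(S(S(add(Z, mul(SZ, SSZ))))))))
  step 12: S(S(S(S(S(S(mul(SZ, SSZ)))))))
  step 13: S(S(S(S(S(S(add(SSZ, mul(Z, SSZ))))))))
  step 14: S(S(S(S(S(S(S(add(SZ, mul(Z, SSZ)))))))))
  step 15: S(S(S(S(S(S(S(S(add(Z, mul(Z, SSZ))))))))))
  step 16: S(S(S(S(S(S(S(S(mul(Z, SSZ)))))))))
  step 17: S^8(Z)

Answer: DIFFERENT — A ⇓ S^4(Z), B ⇓ S^8(Z)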